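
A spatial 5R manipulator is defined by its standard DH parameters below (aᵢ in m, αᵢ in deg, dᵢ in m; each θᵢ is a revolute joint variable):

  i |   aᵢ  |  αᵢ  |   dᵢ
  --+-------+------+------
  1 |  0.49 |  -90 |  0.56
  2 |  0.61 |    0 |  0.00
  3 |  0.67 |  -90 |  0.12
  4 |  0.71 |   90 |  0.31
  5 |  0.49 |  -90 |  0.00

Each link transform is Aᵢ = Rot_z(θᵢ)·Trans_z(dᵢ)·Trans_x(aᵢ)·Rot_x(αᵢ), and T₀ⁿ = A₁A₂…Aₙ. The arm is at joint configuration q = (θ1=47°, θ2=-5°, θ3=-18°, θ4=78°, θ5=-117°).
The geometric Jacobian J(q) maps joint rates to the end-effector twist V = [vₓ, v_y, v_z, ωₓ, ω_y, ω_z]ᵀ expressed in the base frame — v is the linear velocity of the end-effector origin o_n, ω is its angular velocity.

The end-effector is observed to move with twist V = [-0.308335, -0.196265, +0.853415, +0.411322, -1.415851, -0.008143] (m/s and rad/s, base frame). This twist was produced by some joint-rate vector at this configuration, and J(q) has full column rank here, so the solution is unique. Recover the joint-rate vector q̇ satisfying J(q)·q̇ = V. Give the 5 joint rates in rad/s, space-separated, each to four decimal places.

-0.1320 -0.3130 -0.8160 -0.4090 -0.6610

o_n = [1.4601, 1.0425, 1.0311]
J₁: ẑ×o_n = [-1.0425, 1.4601, 0.0000], ω = ẑ
J2: z=[-0.7314, 0.6820, 0.0000] o=[0.3342, 0.3584, 0.5600] → [0.3213, 0.3445, -1.2683, -0.7314, 0.6820, 0.0000]
J3: z=[-0.7314, 0.6820, 0.0000] o=[0.7486, 0.8028, 0.6132] → [0.2850, 0.3057, -0.6606, -0.7314, 0.6820, 0.0000]
J4: z=[0.2665, 0.2858, -0.9205] o=[1.0815, 1.3357, 0.8750] → [-0.2252, -0.3902, -0.1863, 0.2665, 0.2858, -0.9205]
J5: z=[0.4620, 0.8003, 0.3822] o=[1.7647, 1.0500, 0.6473] → [0.3100, -0.2937, 0.2402, 0.4620, 0.8003, 0.3822]
q̇ = J⁺·V = [-0.1320, -0.3130, -0.8160, -0.4090, -0.6610]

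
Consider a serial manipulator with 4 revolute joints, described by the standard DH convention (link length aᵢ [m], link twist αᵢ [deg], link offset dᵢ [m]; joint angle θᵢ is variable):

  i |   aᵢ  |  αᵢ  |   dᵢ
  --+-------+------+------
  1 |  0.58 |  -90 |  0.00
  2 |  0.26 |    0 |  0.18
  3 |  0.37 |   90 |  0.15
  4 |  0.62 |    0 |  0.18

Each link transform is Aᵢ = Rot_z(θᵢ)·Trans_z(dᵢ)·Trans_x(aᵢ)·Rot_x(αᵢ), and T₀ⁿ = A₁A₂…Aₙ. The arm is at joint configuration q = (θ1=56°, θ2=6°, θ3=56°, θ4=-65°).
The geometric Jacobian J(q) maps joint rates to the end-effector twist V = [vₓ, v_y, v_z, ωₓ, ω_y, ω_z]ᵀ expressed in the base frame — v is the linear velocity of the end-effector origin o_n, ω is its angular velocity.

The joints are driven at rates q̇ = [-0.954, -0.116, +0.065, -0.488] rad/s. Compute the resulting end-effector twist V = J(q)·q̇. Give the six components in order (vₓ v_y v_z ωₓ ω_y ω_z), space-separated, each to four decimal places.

0.9492 -1.0294 0.2953 -0.1987 -0.3857 -1.1831

o_n = [0.9160, 0.9433, -0.5007]
J₁: ẑ×o_n = [-0.9433, 0.9160, 0.0000], ω = ẑ
J2: z=[-0.8290, 0.5592, 0.0000] o=[0.3243, 0.4808, 0.0000] → [-0.2800, -0.4151, -0.7142, -0.8290, 0.5592, 0.0000]
J3: z=[-0.8290, 0.5592, 0.0000] o=[0.3197, 0.7959, -0.0272] → [-0.2648, -0.3926, -0.4556, -0.8290, 0.5592, 0.0000]
J4: z=[0.4937, 0.7320, 0.4695] o=[0.2925, 1.0238, -0.3539] → [-0.0697, 0.3652, -0.4961, 0.4937, 0.7320, 0.4695]
V = J·q̇ = [0.9492, -1.0294, 0.2953, -0.1987, -0.3857, -1.1831]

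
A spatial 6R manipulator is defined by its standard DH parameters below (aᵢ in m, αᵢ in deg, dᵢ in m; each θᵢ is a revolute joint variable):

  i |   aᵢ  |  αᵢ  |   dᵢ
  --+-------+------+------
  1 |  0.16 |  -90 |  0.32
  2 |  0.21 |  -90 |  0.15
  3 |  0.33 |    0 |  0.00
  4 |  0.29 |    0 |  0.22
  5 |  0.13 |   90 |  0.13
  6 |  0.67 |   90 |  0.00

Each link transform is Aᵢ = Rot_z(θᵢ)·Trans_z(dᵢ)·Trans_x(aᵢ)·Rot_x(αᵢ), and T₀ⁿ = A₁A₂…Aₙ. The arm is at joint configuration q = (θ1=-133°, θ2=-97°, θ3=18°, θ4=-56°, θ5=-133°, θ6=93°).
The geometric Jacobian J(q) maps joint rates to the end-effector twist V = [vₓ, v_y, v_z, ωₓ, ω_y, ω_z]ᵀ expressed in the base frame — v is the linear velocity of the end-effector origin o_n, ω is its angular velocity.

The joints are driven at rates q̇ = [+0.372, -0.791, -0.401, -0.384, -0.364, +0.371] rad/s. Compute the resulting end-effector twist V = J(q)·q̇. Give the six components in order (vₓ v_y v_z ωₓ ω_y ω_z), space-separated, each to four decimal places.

o_n = [-0.5677, -0.9627, 1.0979]
J₁: ẑ×o_n = [0.9627, -0.5677, 0.0000], ω = ẑ
J2: z=[0.7314, -0.6820, 0.0000] o=[-0.1091, -0.1170, 0.3200] → [-0.5305, -0.5689, -0.9312, 0.7314, -0.6820, 0.0000]
J3: z=[-0.6769, -0.7259, 0.1219] o=[0.0180, -0.2006, 0.5284] → [-0.3205, 0.3141, 0.0907, -0.6769, -0.7259, 0.1219]
J4: z=[-0.6769, -0.7259, 0.1219] o=[-0.0305, -0.1031, 0.8399] → [-0.0825, 0.1091, 0.1920, -0.6769, -0.7259, 0.1219]
J5: z=[-0.6769, -0.7259, 0.1219] o=[-0.0298, -0.3642, 1.0936] → [0.0698, -0.0626, 0.0147, -0.6769, -0.7259, 0.1219]
J6: z=[-0.7354, 0.6597, -0.1553] o=[-0.1136, -0.4839, 0.9820] → [0.0021, 0.1557, 0.6516, -0.7354, 0.6597, -0.1553]
V = J·q̇ = [0.9133, 0.1516, 0.8629, -0.0735, 1.6183, 0.1744]

0.9133 0.1516 0.8629 -0.0735 1.6183 0.1744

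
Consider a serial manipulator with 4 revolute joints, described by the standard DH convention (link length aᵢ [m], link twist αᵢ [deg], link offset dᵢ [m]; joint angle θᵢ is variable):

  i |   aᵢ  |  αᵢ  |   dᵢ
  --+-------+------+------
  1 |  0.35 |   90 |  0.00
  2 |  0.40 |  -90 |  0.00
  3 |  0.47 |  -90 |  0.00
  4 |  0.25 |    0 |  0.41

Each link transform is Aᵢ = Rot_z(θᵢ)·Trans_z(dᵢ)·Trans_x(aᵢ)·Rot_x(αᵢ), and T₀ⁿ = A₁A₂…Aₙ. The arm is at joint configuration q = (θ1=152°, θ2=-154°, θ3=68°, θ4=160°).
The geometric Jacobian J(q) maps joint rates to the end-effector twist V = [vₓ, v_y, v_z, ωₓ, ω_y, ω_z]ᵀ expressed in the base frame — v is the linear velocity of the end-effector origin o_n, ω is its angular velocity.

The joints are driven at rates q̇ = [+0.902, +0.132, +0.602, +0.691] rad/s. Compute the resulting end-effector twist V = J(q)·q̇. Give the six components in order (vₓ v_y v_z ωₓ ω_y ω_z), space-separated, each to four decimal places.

0.0585 0.0099 -0.0559 -0.8010 0.2822 0.6418

o_n = [-0.3647, -0.2269, 0.0295]
J₁: ẑ×o_n = [0.2269, -0.3647, 0.0000], ω = ẑ
J2: z=[0.4695, 0.8829, 0.0000] o=[-0.3090, 0.1643, 0.0000] → [0.0261, -0.0139, -0.1345, 0.4695, 0.8829, 0.0000]
J3: z=[-0.3871, 0.2058, -0.8988] o=[0.0084, -0.0045, -0.1753] → [-0.1577, 0.4147, 0.1629, -0.3871, 0.2058, -0.8988]
J4: z=[-0.9117, 0.0605, 0.4065] o=[-0.0565, -0.4635, -0.2525] → [-0.0791, 0.1319, -0.1971, -0.9117, 0.0605, 0.4065]
V = J·q̇ = [0.0585, 0.0099, -0.0559, -0.8010, 0.2822, 0.6418]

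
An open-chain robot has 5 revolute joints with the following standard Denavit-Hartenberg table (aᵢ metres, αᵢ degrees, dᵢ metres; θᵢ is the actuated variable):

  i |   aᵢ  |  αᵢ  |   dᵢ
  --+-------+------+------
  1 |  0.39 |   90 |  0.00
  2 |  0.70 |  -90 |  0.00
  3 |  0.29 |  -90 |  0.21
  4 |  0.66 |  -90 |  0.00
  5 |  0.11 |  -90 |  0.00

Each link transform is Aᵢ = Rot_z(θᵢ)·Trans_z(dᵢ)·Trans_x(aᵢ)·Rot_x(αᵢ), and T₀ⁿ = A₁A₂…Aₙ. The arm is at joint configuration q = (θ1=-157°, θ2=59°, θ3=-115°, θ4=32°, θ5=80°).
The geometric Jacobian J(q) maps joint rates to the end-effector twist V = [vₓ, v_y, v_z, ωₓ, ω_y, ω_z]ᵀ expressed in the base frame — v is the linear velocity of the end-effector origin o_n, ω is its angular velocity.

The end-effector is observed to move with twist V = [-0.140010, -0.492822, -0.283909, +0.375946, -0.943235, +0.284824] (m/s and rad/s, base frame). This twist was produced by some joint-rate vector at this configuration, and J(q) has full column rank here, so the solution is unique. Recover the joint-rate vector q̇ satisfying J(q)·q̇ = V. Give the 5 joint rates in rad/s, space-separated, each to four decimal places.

0.6510 -0.8660 -0.1960 -0.3370 0.0140

o_n = [-0.8778, 0.4302, 0.1250]
J₁: ẑ×o_n = [-0.4302, -0.8778, 0.0000], ω = ẑ
J2: z=[-0.3907, 0.9205, 0.0000] o=[-0.3590, -0.1524, 0.0000] → [0.1151, 0.0488, 0.2499, -0.3907, 0.9205, 0.0000]
J3: z=[0.7890, 0.3349, 0.5150] o=[-0.6909, -0.2933, 0.6000] → [-0.5317, 0.2785, 0.6334, 0.7890, 0.3349, 0.5150]
J4: z=[-0.5948, 0.2066, 0.7769] o=[-0.5698, 0.0437, 0.6031] → [-0.3991, -0.5237, -0.1663, -0.5948, 0.2066, 0.7769]
J5: z=[-0.5877, -0.7712, -0.2448] o=[-0.9318, 0.4411, 0.2202] → [0.0708, -0.0692, 0.0480, -0.5877, -0.7712, -0.2448]
q̇ = J⁺·V = [0.6510, -0.8660, -0.1960, -0.3370, 0.0140]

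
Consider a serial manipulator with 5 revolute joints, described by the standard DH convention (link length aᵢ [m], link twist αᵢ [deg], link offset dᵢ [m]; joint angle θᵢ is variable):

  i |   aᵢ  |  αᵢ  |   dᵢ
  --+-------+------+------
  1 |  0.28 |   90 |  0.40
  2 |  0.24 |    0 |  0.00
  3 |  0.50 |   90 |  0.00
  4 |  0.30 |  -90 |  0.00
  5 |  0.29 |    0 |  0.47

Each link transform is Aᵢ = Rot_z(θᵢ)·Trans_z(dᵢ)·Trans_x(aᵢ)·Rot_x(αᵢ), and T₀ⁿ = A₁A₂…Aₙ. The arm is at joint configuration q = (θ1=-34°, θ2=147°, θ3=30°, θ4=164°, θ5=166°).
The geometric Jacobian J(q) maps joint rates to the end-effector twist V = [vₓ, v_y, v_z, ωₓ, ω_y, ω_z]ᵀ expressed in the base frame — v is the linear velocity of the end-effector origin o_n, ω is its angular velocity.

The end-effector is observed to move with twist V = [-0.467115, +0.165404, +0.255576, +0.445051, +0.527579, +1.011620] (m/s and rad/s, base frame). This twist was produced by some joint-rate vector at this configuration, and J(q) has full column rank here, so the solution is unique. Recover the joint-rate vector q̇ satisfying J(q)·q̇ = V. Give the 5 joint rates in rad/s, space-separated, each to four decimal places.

o_n = [0.0201, 0.5252, 0.4791]
J₁: ẑ×o_n = [-0.5252, 0.0201, 0.0000], ω = ẑ
J2: z=[-0.5592, -0.8290, 0.0000] o=[0.2321, -0.1566, 0.4000] → [-0.0656, 0.0442, -0.5570, -0.5592, -0.8290, 0.0000]
J3: z=[-0.5592, -0.8290, 0.0000] o=[0.0653, -0.0440, 0.5307] → [0.0428, -0.0289, -0.3557, -0.5592, -0.8290, 0.0000]
J4: z=[0.0434, -0.0293, 0.9986] o=[-0.3487, 0.2352, 0.5569] → [-0.2873, 0.3717, 0.0234, 0.0434, -0.0293, 0.9986]
J5: z=[0.7657, 0.6430, -0.0144] o=[-0.1562, 0.0056, 0.5418] → [-0.0328, 0.0455, 0.2845, 0.7657, 0.6430, -0.0144]
q̇ = J⁺·V = [0.6540, -0.0720, -0.4220, 0.3610, 0.2000]

0.6540 -0.0720 -0.4220 0.3610 0.2000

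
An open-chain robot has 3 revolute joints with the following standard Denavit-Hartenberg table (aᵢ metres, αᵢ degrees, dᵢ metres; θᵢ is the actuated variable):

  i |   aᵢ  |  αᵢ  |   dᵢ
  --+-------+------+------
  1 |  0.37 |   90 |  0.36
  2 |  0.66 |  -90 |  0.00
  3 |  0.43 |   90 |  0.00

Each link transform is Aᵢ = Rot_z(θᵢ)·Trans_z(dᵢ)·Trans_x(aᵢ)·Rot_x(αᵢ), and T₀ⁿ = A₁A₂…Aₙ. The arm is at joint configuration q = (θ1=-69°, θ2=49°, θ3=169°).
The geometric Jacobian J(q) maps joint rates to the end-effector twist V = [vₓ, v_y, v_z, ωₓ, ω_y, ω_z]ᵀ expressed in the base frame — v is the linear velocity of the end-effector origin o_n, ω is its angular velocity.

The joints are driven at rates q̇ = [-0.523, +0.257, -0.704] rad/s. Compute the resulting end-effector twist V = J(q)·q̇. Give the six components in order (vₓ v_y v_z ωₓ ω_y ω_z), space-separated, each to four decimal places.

0.0330 -0.0245 0.0837 -0.0495 -0.5881 -0.9849

o_n = [0.2651, -0.4617, 0.5395]
J₁: ẑ×o_n = [0.4617, 0.2651, -0.0000], ω = ẑ
J2: z=[-0.9336, -0.3584, 0.0000] o=[0.1326, -0.3454, 0.3600] → [-0.0643, 0.1676, 0.1561, -0.9336, -0.3584, 0.0000]
J3: z=[-0.2705, 0.7046, 0.6561] o=[0.2878, -0.7497, 0.8581] → [-0.4134, -0.1010, -0.0619, -0.2705, 0.7046, 0.6561]
V = J·q̇ = [0.0330, -0.0245, 0.0837, -0.0495, -0.5881, -0.9849]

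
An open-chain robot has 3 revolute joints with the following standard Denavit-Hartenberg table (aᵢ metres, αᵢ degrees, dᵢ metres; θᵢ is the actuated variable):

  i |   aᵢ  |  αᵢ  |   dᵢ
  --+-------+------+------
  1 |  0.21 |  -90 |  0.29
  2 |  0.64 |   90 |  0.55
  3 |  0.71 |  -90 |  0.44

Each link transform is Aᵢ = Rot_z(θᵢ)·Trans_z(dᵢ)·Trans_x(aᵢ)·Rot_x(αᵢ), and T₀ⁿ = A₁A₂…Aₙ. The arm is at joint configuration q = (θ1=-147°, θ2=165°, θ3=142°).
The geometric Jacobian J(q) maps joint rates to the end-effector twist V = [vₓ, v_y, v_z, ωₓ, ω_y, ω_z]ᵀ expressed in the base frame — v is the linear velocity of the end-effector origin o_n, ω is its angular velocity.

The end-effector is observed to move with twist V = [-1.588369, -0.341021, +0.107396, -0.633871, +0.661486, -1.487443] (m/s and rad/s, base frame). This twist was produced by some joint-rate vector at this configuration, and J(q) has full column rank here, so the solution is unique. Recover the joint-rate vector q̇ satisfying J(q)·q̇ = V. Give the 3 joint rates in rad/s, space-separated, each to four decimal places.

-0.8480 -0.9000 0.6620

o_n = [0.3312, -0.9619, -0.1558]
J₁: ẑ×o_n = [0.9619, 0.3312, -0.0000], ω = ẑ
J2: z=[0.5446, -0.8387, 0.0000] o=[-0.1761, -0.1144, 0.2900] → [0.3739, 0.2428, -0.0361, 0.5446, -0.8387, 0.0000]
J3: z=[-0.2171, -0.1410, -0.9659] o=[0.6419, -0.2390, 0.1244] → [-0.6588, 0.2393, 0.1131, -0.2171, -0.1410, -0.9659]
q̇ = J⁺·V = [-0.8480, -0.9000, 0.6620]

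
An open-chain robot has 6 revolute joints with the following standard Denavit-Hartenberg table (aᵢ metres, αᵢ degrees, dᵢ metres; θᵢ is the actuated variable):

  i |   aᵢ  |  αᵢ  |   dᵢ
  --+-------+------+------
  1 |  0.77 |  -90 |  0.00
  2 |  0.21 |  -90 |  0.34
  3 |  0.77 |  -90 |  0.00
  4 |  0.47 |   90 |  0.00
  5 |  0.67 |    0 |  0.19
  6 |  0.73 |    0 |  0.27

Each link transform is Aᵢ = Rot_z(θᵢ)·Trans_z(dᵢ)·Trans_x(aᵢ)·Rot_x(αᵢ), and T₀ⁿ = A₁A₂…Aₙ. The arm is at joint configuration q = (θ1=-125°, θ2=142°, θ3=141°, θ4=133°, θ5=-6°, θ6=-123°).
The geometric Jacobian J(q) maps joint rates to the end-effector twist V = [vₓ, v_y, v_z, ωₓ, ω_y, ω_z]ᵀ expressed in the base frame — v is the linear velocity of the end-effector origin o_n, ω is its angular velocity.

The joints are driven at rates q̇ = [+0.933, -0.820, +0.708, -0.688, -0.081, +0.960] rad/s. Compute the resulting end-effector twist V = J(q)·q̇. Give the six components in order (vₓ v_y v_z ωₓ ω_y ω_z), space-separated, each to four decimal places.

o_n = [-1.1371, -0.6458, -0.7051]
J₁: ẑ×o_n = [0.6458, -1.1371, 0.0000], ω = ẑ
J2: z=[0.8192, -0.5736, 0.0000] o=[-0.4417, -0.6307, 0.0000] → [0.4044, 0.5776, -0.4112, 0.8192, -0.5736, 0.0000]
J3: z=[0.3531, 0.5043, 0.7880] o=[-0.0682, -0.6902, -0.1293] → [-0.3254, -0.6390, 0.5548, 0.3531, 0.5043, 0.7880]
J4: z=[0.3522, -0.8520, 0.3874] o=[-0.7356, -0.7985, 0.2391] → [0.7453, 0.1769, -0.2883, 0.3522, -0.8520, 0.3874]
J5: z=[-0.8747, -0.4468, -0.1875] o=[-0.5792, -0.9268, -0.1851] → [0.2850, -0.3502, -0.4951, -0.8747, -0.4468, -0.1875]
J6: z=[-0.8747, -0.4468, -0.1875] o=[-0.5482, -1.1339, -0.8493] → [0.0271, 0.2366, -0.6901, -0.8747, -0.4468, -0.1875]
V = J·q̇ = [-0.4693, -1.8532, 0.3060, -1.4329, 1.0208, 1.0595]

-0.4693 -1.8532 0.3060 -1.4329 1.0208 1.0595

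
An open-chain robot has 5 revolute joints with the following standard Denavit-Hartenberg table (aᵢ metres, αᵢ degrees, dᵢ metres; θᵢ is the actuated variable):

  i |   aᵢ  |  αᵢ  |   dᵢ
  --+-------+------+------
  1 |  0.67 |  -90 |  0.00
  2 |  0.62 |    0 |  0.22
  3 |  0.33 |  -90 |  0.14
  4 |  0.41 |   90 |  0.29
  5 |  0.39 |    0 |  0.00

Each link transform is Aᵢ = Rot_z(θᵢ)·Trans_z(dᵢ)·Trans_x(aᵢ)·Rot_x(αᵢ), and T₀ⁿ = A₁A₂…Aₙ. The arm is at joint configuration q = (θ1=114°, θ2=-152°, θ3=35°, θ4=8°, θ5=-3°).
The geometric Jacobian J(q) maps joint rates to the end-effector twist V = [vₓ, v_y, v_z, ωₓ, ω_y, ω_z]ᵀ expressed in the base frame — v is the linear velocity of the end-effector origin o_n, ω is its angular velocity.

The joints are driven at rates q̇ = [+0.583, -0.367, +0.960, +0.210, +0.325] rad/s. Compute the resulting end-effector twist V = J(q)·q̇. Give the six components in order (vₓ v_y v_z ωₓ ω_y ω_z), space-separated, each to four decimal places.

o_n = [-0.1677, -0.2350, 1.4129]
J₁: ẑ×o_n = [0.2350, -0.1677, 0.0000], ω = ẑ
J2: z=[-0.9135, -0.4067, 0.0000] o=[-0.2725, 0.6121, 0.0000] → [-0.5747, 1.2907, 0.8165, -0.9135, -0.4067, 0.0000]
J3: z=[-0.9135, -0.4067, 0.0000] o=[-0.2508, 0.0225, 0.2911] → [-0.4563, 1.0248, 0.2690, -0.9135, -0.4067, 0.0000]
J4: z=[-0.3624, 0.8140, 0.4540] o=[-0.3178, -0.1713, 0.5851] → [0.7027, 0.3682, -0.0991, -0.3624, 0.8140, 0.4540]
J5: z=[-0.8790, -0.4605, 0.1240] o=[-0.2958, -0.0804, 1.0785] → [-0.1348, 0.3098, 0.1948, -0.8790, -0.4605, 0.1240]
V = J·q̇ = [0.0136, 0.5904, 0.0011, -0.9035, -0.2199, 0.7186]

0.0136 0.5904 0.0011 -0.9035 -0.2199 0.7186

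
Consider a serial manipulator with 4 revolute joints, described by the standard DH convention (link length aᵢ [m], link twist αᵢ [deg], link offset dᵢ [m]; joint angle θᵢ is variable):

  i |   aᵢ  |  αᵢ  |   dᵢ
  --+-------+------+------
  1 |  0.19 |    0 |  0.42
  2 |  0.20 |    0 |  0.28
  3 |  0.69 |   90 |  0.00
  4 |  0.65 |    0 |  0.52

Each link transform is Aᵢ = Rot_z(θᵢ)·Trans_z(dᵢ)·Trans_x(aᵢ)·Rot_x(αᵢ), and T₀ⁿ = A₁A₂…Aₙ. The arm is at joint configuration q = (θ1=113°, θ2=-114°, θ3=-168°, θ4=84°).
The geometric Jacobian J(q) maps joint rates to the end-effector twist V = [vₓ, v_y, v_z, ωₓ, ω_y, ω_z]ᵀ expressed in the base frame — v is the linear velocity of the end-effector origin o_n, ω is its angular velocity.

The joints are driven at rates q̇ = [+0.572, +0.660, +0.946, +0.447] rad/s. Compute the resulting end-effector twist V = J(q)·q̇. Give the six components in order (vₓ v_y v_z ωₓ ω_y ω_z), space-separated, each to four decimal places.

-0.6089 -1.5775 0.0304 -0.0853 0.4388 2.1780

o_n = [-0.7175, 0.5372, 1.3464]
J₁: ẑ×o_n = [-0.5372, -0.7175, 0.0000], ω = ẑ
J2: z=[0.0000, 0.0000, 1.0000] o=[-0.0742, 0.1749, 0.4200] → [-0.3623, -0.6433, 0.0000, 0.0000, 0.0000, 1.0000]
J3: z=[0.0000, 0.0000, 1.0000] o=[0.1257, 0.1714, 0.7000] → [-0.3658, -0.8432, 0.0000, 0.0000, 0.0000, 1.0000]
J4: z=[-0.1908, 0.9816, 0.0000] o=[-0.5516, 0.0397, 0.7000] → [0.6346, 0.1233, 0.0679, -0.1908, 0.9816, 0.0000]
V = J·q̇ = [-0.6089, -1.5775, 0.0304, -0.0853, 0.4388, 2.1780]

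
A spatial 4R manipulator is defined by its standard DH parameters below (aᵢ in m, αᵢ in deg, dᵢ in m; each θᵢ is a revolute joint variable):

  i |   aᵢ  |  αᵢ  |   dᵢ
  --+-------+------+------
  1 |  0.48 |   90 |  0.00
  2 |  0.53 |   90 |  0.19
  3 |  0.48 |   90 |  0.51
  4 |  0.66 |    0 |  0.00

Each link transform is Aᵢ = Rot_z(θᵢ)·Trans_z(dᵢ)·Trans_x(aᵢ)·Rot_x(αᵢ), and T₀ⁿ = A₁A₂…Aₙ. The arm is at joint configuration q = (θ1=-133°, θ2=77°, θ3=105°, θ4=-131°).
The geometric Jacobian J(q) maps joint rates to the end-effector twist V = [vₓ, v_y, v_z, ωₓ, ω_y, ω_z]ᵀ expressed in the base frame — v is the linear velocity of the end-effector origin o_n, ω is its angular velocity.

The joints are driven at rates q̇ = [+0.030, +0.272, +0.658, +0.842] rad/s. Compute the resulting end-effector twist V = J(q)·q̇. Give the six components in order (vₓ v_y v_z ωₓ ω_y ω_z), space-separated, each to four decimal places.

o_n = [-0.5869, -0.2842, 0.5019]
J₁: ẑ×o_n = [0.2842, -0.5869, 0.0000], ω = ẑ
J2: z=[-0.7314, 0.6820, 0.0000] o=[-0.3274, -0.3510, 0.0000] → [0.3423, 0.3671, 0.1281, -0.7314, 0.6820, 0.0000]
J3: z=[-0.6645, -0.7126, -0.2250] o=[-0.5476, -0.3087, 0.5164] → [0.0159, -0.0008, -0.0442, -0.6645, -0.7126, -0.2250]
J4: z=[-0.3375, 0.0176, 0.9412] o=[-1.2066, -0.3355, 0.2806] → [-0.0444, 0.6579, -0.0282, -0.3375, 0.0176, 0.9412]
V = J·q̇ = [0.0747, 0.6356, -0.0180, -0.9203, -0.2686, 0.6744]

0.0747 0.6356 -0.0180 -0.9203 -0.2686 0.6744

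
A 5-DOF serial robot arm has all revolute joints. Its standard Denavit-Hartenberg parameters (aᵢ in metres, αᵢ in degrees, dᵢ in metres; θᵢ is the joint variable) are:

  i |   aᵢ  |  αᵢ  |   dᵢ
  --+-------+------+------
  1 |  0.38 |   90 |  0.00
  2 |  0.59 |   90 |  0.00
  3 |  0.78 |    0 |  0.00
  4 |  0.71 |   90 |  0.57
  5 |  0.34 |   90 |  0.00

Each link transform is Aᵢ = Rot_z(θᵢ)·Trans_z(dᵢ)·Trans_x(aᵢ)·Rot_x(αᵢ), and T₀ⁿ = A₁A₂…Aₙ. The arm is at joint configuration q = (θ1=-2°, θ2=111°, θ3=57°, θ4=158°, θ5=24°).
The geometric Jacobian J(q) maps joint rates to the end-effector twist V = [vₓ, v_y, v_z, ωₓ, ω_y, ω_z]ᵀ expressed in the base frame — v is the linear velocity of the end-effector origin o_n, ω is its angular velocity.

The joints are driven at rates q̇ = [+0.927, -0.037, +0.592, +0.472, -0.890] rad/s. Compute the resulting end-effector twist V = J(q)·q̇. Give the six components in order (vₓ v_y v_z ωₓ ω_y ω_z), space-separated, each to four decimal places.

-0.1706 1.6214 0.0047 0.8366 0.7373 1.7849

o_n = [0.9742, -0.1028, 0.4207]
J₁: ẑ×o_n = [0.1028, 0.9742, -0.0000], ω = ẑ
J2: z=[-0.0349, -0.9994, 0.0000] o=[0.3798, -0.0133, 0.0000] → [-0.4205, 0.0147, 0.5972, -0.0349, -0.9994, 0.0000]
J3: z=[0.9330, -0.0326, 0.3584] o=[0.1685, -0.0059, 0.5508] → [0.0390, 0.4101, -0.0642, 0.9330, -0.0326, 0.3584]
J4: z=[0.9330, -0.0326, 0.3584] o=[-0.0065, -0.6543, 0.9474] → [-0.1805, 0.8428, 0.5465, 0.9330, -0.0326, 0.3584]
J5: z=[0.1768, -0.8258, -0.5355] o=[0.7478, -0.2732, 0.6087] → [0.2465, -0.0880, 0.2171, 0.1768, -0.8258, -0.5355]
V = J·q̇ = [-0.1706, 1.6214, 0.0047, 0.8366, 0.7373, 1.7849]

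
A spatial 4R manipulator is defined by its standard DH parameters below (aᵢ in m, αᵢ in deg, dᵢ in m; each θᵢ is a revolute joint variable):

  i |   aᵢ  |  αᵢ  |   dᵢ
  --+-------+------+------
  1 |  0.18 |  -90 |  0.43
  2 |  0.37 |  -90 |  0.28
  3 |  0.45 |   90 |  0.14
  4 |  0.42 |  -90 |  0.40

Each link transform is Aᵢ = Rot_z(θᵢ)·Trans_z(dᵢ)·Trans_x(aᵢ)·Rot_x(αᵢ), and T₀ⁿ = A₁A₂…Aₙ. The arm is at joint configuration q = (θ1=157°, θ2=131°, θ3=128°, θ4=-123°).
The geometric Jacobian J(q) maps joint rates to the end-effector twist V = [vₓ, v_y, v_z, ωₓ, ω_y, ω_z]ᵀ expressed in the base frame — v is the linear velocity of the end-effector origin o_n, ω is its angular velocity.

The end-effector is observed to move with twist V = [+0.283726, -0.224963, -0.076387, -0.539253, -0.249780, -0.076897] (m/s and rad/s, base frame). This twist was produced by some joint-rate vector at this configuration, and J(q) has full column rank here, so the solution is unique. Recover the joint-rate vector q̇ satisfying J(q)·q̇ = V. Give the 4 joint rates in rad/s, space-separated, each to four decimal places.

o_n = [0.0733, 0.1216, -0.1236]
J₁: ẑ×o_n = [-0.1216, 0.0733, 0.0000], ω = ẑ
J2: z=[-0.3907, -0.9205, 0.0000] o=[-0.1657, 0.0703, 0.4300] → [0.5096, -0.2163, 0.2000, -0.3907, -0.9205, 0.0000]
J3: z=[0.6947, -0.2949, 0.6561] o=[-0.0517, -0.2823, 0.1508] → [-0.1841, 0.2726, 0.3174, 0.6947, -0.2949, 0.6561]
J4: z=[0.7164, 0.3647, -0.5947] o=[0.0169, 0.0739, 0.4517] → [-0.1814, 0.3786, 0.0136, 0.7164, 0.3647, -0.5947]
q̇ = J⁺·V = [0.2280, 0.4160, -0.5010, -0.0400]

0.2280 0.4160 -0.5010 -0.0400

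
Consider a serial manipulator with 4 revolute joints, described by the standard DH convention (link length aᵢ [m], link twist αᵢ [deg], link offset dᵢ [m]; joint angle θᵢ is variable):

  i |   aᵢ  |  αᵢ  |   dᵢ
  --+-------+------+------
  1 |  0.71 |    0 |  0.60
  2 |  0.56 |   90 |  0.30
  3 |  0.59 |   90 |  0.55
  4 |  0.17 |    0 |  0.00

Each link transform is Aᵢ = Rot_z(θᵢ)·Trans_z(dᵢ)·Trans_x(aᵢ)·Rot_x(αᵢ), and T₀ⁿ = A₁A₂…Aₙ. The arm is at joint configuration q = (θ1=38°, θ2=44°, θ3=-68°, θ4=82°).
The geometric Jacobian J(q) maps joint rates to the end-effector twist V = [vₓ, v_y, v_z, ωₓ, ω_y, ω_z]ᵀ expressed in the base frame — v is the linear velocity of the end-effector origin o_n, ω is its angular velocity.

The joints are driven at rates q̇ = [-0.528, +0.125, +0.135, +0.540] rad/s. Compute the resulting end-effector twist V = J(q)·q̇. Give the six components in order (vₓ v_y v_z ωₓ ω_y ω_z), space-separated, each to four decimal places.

0.5243 -0.5858 0.1153 0.0640 -0.5146 -0.6053

o_n = [1.3808, 1.1193, 0.3310]
J₁: ẑ×o_n = [-1.1193, 1.3808, 0.0000], ω = ẑ
J2: z=[0.0000, 0.0000, 1.0000] o=[0.5595, 0.4371, 0.6000] → [-0.6822, 0.8213, 0.0000, 0.0000, 0.0000, 1.0000]
J3: z=[0.9903, -0.1392, 0.0000] o=[0.6374, 0.9917, 0.9000] → [0.0792, 0.5634, 0.2299, 0.9903, -0.1392, 0.0000]
J4: z=[-0.1290, -0.9182, -0.3746] o=[1.2128, 1.1340, 0.3530] → [0.0147, -0.0657, 0.1561, -0.1290, -0.9182, -0.3746]
V = J·q̇ = [0.5243, -0.5858, 0.1153, 0.0640, -0.5146, -0.6053]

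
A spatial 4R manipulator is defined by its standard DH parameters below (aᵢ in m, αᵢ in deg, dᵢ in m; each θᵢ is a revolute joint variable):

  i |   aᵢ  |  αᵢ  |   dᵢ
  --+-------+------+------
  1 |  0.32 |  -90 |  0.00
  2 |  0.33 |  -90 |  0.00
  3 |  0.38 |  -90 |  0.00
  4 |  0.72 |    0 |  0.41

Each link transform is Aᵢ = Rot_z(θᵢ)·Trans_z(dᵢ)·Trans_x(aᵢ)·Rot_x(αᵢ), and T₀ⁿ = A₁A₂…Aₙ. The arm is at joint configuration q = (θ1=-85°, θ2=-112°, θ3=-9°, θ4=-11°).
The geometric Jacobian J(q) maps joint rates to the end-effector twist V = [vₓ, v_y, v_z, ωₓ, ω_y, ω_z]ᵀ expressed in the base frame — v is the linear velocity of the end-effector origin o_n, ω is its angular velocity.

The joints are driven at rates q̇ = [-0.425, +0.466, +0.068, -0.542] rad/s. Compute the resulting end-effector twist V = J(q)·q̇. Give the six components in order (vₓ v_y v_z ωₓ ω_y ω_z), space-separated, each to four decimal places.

0.0372 -0.9473 0.2573 1.0058 -0.0072 -0.4781

o_n = [-0.2430, 0.0815, 1.4121]
J₁: ẑ×o_n = [-0.0815, -0.2430, 0.0000], ω = ẑ
J2: z=[0.9962, 0.0872, 0.0000] o=[0.0279, -0.3188, 0.0000] → [0.1231, -1.4068, 0.4224, 0.9962, 0.0872, 0.0000]
J3: z=[0.0808, -0.9237, 0.3746] o=[0.0171, -0.1956, 0.3060] → [-1.1255, -0.1868, -0.2178, 0.0808, -0.9237, 0.3746]
J4: z=[-0.9890, -0.0277, 0.1450] o=[0.0641, -0.0504, 0.6540] → [-0.0401, 0.7053, -0.1390, -0.9890, -0.0277, 0.1450]
V = J·q̇ = [0.0372, -0.9473, 0.2573, 1.0058, -0.0072, -0.4781]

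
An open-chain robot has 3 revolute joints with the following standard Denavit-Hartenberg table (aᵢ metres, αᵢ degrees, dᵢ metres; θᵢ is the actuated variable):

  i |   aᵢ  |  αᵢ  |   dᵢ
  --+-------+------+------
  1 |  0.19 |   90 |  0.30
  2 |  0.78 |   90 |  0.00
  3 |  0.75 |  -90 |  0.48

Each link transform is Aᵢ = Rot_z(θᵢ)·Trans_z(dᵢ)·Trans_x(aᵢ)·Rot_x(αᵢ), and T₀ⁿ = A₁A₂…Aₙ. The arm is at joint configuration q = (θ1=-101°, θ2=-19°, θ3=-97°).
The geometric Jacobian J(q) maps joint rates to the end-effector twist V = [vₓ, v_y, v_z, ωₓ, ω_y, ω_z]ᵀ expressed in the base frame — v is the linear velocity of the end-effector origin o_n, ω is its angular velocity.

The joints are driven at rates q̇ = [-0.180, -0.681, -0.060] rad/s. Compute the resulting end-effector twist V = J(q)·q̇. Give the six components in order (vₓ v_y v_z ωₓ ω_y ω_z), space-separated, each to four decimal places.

o_n = [0.6001, -0.8143, -0.3780]
J₁: ẑ×o_n = [0.8143, 0.6001, -0.0000], ω = ẑ
J2: z=[-0.9816, 0.1908, 0.0000] o=[-0.0363, -0.1865, 0.3000] → [-0.1294, -0.6656, 0.4948, -0.9816, 0.1908, 0.0000]
J3: z=[0.0621, 0.3196, -0.9455] o=[-0.1770, -0.9105, 0.0461] → [-0.0446, -0.7084, -0.2424, 0.0621, 0.3196, -0.9455]
V = J·q̇ = [-0.0558, 0.3877, -0.3224, 0.6648, -0.1491, -0.1233]

-0.0558 0.3877 -0.3224 0.6648 -0.1491 -0.1233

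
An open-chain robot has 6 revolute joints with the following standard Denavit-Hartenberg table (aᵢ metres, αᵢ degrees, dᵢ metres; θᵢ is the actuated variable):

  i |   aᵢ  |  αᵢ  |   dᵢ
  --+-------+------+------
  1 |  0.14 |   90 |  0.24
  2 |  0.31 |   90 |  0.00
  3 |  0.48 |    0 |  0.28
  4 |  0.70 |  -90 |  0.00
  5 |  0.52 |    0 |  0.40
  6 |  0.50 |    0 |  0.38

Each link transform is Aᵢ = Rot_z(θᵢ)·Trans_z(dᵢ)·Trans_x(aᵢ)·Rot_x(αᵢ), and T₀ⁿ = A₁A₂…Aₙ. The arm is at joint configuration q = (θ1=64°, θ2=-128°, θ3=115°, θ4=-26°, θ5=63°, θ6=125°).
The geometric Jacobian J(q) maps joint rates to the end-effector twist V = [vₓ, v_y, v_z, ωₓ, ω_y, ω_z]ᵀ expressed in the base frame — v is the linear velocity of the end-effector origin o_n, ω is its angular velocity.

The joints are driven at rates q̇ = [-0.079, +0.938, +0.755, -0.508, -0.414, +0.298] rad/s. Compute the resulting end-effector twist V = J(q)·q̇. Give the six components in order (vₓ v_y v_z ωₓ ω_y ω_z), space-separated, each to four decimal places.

-0.2119 -0.1843 0.8377 0.7246 -0.6494 -0.0183

o_n = [1.0796, 0.1845, 0.6940]
J₁: ẑ×o_n = [-0.1845, 1.0796, 0.0000], ω = ẑ
J2: z=[0.8988, -0.4384, 0.0000] o=[0.0614, 0.1258, 0.2400] → [-0.1990, -0.4081, 0.4991, 0.8988, -0.4384, 0.0000]
J3: z=[-0.3454, -0.7083, 0.6157] o=[-0.0223, -0.0457, -0.0043] → [-0.6363, 0.9196, 0.7009, -0.3454, -0.7083, 0.6157]
J4: z=[-0.3454, -0.7083, 0.6157] o=[0.3267, -0.3225, 0.3280] → [-0.5714, 0.5900, 0.3581, -0.3454, -0.7083, 0.6157]
J5: z=[0.2855, 0.5456, 0.7879] o=[0.9525, -0.6360, 0.3183] → [-0.4415, -0.0071, 0.1649, 0.2855, 0.5456, 0.7879]
J6: z=[0.2855, 0.5456, 0.7879] o=[1.4378, -0.1954, 0.3450] → [-0.1088, -0.3819, 0.3039, 0.2855, 0.5456, 0.7879]
V = J·q̇ = [-0.2119, -0.1843, 0.8377, 0.7246, -0.6494, -0.0183]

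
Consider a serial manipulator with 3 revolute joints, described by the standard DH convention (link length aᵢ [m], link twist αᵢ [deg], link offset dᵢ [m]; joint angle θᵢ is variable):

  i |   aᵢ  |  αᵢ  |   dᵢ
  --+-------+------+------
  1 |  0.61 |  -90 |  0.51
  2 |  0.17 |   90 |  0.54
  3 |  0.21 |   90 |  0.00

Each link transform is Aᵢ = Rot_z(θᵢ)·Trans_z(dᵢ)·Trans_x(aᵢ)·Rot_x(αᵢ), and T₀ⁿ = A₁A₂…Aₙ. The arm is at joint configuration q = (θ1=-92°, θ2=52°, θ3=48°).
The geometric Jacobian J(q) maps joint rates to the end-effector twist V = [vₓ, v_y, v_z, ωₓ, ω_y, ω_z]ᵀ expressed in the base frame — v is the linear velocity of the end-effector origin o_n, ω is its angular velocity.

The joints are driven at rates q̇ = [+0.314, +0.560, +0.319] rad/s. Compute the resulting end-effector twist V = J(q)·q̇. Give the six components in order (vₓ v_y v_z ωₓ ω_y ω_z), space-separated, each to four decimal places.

0.3097 0.3757 -0.0678 0.5509 -0.2708 0.5104

o_n = [0.6677, -0.8250, 0.2653]
J₁: ẑ×o_n = [0.8250, 0.6677, -0.0000], ω = ẑ
J2: z=[0.9994, -0.0349, 0.0000] o=[-0.0213, -0.6096, 0.5100] → [0.0085, 0.2445, -0.1912, 0.9994, -0.0349, 0.0000]
J3: z=[-0.0275, -0.7875, 0.6157] o=[0.5147, -0.7331, 0.3760] → [0.1438, 0.0911, 0.1230, -0.0275, -0.7875, 0.6157]
V = J·q̇ = [0.3097, 0.3757, -0.0678, 0.5509, -0.2708, 0.5104]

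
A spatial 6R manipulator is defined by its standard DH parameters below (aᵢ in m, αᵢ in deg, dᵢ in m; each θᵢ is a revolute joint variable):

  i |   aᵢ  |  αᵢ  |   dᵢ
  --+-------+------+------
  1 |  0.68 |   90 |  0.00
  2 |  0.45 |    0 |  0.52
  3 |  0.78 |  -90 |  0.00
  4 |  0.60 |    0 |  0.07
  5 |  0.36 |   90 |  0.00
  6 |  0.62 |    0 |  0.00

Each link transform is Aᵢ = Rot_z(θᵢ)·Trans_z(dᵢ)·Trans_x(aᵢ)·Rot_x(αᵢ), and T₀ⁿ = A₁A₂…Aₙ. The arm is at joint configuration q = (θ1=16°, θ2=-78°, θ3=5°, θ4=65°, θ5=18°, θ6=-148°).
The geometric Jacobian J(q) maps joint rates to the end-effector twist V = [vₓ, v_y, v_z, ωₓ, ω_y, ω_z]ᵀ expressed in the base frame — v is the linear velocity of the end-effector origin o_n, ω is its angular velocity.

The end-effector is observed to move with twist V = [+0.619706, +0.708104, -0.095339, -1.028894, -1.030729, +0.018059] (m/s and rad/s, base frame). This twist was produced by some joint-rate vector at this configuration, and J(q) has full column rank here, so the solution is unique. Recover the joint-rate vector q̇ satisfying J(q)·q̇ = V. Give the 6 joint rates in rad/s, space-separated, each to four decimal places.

0.6730 0.1950 0.4810 -0.6140 -0.7950 0.2560

o_n = [0.8295, 0.0914, -1.4848]
J₁: ẑ×o_n = [-0.0914, 0.8295, 0.0000], ω = ẑ
J2: z=[0.2756, -0.9613, 0.0000] o=[0.6537, 0.1874, 0.0000] → [1.4273, 0.4093, 0.1426, 0.2756, -0.9613, 0.0000]
J3: z=[0.2756, -0.9613, 0.0000] o=[0.8869, -0.2866, -0.4402] → [1.0042, 0.2880, 0.0490, 0.2756, -0.9613, 0.0000]
J4: z=[0.9193, 0.2636, 0.2924] o=[1.1061, -0.2238, -1.1861] → [-0.1709, 0.1938, 0.3627, 0.9193, 0.2636, 0.2924]
J5: z=[0.9193, 0.2636, 0.2924] o=[1.0919, 0.3378, -1.4081] → [0.0518, -0.0062, -0.1574, 0.9193, 0.2636, 0.2924]
J6: z=[0.3125, -0.0372, -0.9492] o=[1.0057, 0.6848, -1.4501] → [-0.5620, 0.1781, -0.1920, 0.3125, -0.0372, -0.9492]
q̇ = J⁺·V = [0.6730, 0.1950, 0.4810, -0.6140, -0.7950, 0.2560]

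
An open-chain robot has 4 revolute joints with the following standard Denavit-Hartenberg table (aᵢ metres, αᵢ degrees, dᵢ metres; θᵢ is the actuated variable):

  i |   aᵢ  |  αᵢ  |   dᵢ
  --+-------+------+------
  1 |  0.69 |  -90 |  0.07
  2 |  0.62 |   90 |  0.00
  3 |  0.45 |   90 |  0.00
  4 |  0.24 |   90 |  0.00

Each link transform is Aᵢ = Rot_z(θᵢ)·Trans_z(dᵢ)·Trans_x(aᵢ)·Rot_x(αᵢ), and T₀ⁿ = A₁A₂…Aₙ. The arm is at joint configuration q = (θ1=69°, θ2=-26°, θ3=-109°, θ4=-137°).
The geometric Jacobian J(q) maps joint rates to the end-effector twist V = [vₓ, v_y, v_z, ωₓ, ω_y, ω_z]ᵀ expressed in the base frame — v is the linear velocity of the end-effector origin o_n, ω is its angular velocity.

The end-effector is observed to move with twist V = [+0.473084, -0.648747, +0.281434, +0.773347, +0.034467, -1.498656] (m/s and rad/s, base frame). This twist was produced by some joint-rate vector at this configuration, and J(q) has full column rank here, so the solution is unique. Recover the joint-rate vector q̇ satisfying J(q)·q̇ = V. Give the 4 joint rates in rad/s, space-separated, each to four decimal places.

-0.5970 -0.7500 -0.9460 0.1240

o_n = [0.6862, 1.0634, 0.1555]
J₁: ẑ×o_n = [-1.0634, 0.6862, 0.0000], ω = ẑ
J2: z=[-0.9336, 0.3584, 0.0000] o=[0.2473, 0.6442, 0.0700] → [0.0306, 0.0798, -0.5487, -0.9336, 0.3584, 0.0000]
J3: z=[-0.1571, -0.4093, 0.8988] o=[0.4470, 1.1644, 0.3418] → [0.1670, 0.1857, 0.1138, -0.1571, -0.4093, 0.8988]
J4: z=[-0.6085, -0.6767, -0.4145] o=[0.7970, 0.8890, 0.2776] → [0.1549, -0.0283, -0.1811, -0.6085, -0.6767, -0.4145]
q̇ = J⁺·V = [-0.5970, -0.7500, -0.9460, 0.1240]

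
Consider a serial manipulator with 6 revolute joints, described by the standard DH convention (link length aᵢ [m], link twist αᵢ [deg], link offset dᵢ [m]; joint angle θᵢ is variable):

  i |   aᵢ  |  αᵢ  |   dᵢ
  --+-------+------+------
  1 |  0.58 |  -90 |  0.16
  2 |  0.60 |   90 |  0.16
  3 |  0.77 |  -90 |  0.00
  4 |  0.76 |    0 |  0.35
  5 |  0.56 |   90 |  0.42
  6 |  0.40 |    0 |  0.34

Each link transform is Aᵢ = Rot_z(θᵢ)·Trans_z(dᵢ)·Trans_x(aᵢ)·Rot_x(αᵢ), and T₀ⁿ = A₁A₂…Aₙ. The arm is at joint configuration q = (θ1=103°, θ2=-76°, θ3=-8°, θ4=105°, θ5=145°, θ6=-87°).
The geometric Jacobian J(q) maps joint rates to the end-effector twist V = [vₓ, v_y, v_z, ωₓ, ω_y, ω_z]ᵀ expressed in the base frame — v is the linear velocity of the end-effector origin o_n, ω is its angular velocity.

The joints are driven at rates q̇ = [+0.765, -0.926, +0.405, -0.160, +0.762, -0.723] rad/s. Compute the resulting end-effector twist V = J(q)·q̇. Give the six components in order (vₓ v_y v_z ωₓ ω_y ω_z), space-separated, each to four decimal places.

o_n = [-0.7413, 0.9027, 0.7715]
J₁: ẑ×o_n = [-0.9027, -0.7413, 0.0000], ω = ẑ
J2: z=[-0.9744, -0.2250, 0.0000] o=[-0.1305, 0.5651, 0.1600] → [-0.1376, 0.5958, -0.4663, -0.9744, -0.2250, 0.0000]
J3: z=[0.2183, -0.9454, 0.2419] o=[-0.3190, 0.6706, 0.7422] → [-0.0839, -0.1086, -0.3486, 0.2183, -0.9454, 0.2419]
J4: z=[-0.9725, -0.1900, 0.1350] o=[-0.2561, 0.8744, 1.4820] → [0.1312, -0.7565, -0.1196, -0.9725, -0.1900, 0.1350]
J5: z=[-0.9725, -0.1900, 0.1350] o=[-0.7728, 1.4499, 1.1627] → [0.1482, -0.3762, 0.5382, -0.9725, -0.1900, 0.1350]
J6: z=[-0.1514, 0.0746, -0.9856] o=[-1.0820, 0.8219, 1.1627] → [0.0504, -0.3950, -0.0376, -0.1514, 0.0746, -0.9856]
V = J·q̇ = [-0.5416, -1.0428, 0.7470, 0.5147, -0.3429, 1.6569]

-0.5416 -1.0428 0.7470 0.5147 -0.3429 1.6569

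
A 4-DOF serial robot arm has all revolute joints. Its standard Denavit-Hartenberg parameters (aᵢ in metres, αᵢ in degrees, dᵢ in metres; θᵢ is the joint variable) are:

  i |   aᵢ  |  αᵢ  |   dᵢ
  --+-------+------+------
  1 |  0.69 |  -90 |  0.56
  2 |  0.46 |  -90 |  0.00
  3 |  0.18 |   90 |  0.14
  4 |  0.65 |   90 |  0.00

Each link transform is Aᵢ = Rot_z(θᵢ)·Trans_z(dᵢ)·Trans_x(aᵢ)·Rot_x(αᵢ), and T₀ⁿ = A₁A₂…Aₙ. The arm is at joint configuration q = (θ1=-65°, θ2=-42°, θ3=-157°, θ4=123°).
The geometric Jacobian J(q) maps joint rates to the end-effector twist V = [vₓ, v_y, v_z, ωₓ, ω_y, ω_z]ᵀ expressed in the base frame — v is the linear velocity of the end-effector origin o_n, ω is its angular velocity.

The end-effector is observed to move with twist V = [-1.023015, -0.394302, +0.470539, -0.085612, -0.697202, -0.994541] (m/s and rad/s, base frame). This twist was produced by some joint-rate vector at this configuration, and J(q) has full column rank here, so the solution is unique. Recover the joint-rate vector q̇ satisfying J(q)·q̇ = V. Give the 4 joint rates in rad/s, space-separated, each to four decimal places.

o_n = [0.6185, -1.4873, 0.4658]
J₁: ẑ×o_n = [1.4873, 0.6185, -0.0000], ω = ẑ
J2: z=[0.9063, 0.4226, 0.0000] o=[0.2916, -0.6254, 0.5600] → [-0.0398, 0.0853, -0.9193, 0.9063, 0.4226, 0.0000]
J3: z=[0.2828, -0.6064, -0.7431] o=[0.4361, -0.9352, 0.8678] → [-0.1665, -0.0219, -0.0455, 0.2828, -0.6064, -0.7431]
J4: z=[-0.9570, -0.1259, -0.2615] o=[0.4874, -0.8788, 0.6529] → [-0.1356, -0.2133, 0.5989, -0.9570, -0.1259, -0.2615]
q̇ = J⁺·V = [-0.7020, -0.9540, 0.6160, -0.6320]

-0.7020 -0.9540 0.6160 -0.6320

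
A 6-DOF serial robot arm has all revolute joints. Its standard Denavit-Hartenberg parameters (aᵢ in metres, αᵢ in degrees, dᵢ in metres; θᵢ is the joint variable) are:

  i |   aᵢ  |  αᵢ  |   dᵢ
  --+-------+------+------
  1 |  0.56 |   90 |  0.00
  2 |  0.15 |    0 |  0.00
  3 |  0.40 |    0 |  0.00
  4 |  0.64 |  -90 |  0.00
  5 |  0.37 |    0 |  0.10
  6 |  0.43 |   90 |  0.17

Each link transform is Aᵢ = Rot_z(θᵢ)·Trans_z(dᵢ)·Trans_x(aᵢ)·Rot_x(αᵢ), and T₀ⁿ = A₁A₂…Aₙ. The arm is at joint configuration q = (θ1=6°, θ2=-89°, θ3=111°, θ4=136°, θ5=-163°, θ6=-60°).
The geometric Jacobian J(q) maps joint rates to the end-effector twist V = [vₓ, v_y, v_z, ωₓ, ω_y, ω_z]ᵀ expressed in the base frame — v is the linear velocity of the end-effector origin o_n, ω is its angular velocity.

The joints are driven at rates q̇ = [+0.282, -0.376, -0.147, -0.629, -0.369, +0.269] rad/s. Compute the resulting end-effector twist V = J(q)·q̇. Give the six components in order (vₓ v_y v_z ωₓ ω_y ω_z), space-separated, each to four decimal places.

-0.3615 0.3684 -0.1126 -0.0832 1.1496 0.3747

o_n = [0.8346, 0.2738, -0.2611]
J₁: ẑ×o_n = [-0.2738, 0.8346, 0.0000], ω = ẑ
J2: z=[0.1045, -0.9945, 0.0000] o=[0.5569, 0.0585, 0.0000] → [0.2597, 0.0273, 0.2986, 0.1045, -0.9945, 0.0000]
J3: z=[0.1045, -0.9945, 0.0000] o=[0.5595, 0.0588, -0.1500] → [0.1105, 0.0116, 0.2960, 0.1045, -0.9945, 0.0000]
J4: z=[0.1045, -0.9945, 0.0000] o=[0.9284, 0.0976, -0.0001] → [0.2595, 0.0273, -0.0749, 0.1045, -0.9945, 0.0000]
J5: z=[-0.3726, -0.0392, -0.9272] o=[0.3382, 0.0355, 0.2396] → [0.2405, -0.6467, -0.0693, -0.3726, -0.0392, -0.9272]
J6: z=[-0.3726, -0.0392, -0.9272] o=[0.6386, -0.0417, 0.0143] → [0.3033, -0.2843, -0.1099, -0.3726, -0.0392, -0.9272]
V = J·q̇ = [-0.3615, 0.3684, -0.1126, -0.0832, 1.1496, 0.3747]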